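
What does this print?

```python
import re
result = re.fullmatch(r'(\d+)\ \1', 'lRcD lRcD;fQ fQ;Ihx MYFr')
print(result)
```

`\1` has to match the exact text group 1 already captured.
For `fullmatch`, every character of the input must be accounted for by the pattern.
Here the string isn't matched end-to-end, so the call returns None.

None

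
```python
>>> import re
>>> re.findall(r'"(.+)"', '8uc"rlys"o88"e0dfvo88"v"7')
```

['rlys"o88"e0dfvo88"v']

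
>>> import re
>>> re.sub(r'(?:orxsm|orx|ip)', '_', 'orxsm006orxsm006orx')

'_006_006_'

The regex engine tests alternatives in the order written; an earlier branch that matches wins even if a later one would match more.
Matches: at [0:5] → 'orxsm'; at [8:13] → 'orxsm'; at [16:19] → 'orx'.
Each match is replaced by '_'.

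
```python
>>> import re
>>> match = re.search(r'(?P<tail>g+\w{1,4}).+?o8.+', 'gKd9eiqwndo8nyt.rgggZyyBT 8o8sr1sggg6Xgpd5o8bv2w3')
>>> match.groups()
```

('gKd9e',)

This matches one or more of the literal 'g', then 1 to 4 of a word character (captured as 'tail'); then one or more of any character (lazy), then the literal 'o8'; then one or more of any character.
`re.search` scans for the first position where the pattern succeeds.
The match spans [0:49] → 'gKd9eiqwndo8nyt.rgggZyyBT 8o8sr1sggg6Xgpd5o8bv2w3'.
Captured: group 1 = 'gKd9e'.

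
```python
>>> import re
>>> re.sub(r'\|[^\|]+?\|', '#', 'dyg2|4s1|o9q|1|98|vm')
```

'dyg2#o9q#98|vm'

Matches: at [4:9] → '|4s1|'; at [12:15] → '|1|'.
Every occurrence is swapped for '#'.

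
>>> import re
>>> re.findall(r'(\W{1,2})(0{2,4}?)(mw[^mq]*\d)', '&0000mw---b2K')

[('&', '0000', 'mw---b2')]

This matches 1 to 2 of a non-word character (captured); then 2 to 4 of a literal '0' (lazy) (captured); then the literal 'mw', then zero or more of any character except [mq], then a digit (captured).
3 groups means the one result is a tuple of 3 captured strings — 1 here.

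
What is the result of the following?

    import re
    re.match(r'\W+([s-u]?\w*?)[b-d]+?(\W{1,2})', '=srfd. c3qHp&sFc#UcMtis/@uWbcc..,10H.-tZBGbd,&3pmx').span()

(0, 7)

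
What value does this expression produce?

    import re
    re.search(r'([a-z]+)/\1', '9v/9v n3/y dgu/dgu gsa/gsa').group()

After group 1 captures some text, `\1` only succeeds where that same text appears again.
The match spans [11:18] → 'dgu/dgu'.

'dgu/dgu'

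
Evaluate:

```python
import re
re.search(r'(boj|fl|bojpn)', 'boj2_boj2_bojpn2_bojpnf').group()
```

`search` walks the string left to right and returns the first match it finds.
The match spans [0:3] → 'boj'.
Captured: group 1 = 'boj'.

'boj'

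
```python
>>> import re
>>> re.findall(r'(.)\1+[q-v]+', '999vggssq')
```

['9', 'g']

After group 1 captures some text, `\1` only succeeds where that same text appears again.
Walking the string: at [0:4] match '999v', group 1 = '9'; at [4:9] match 'ggssq', group 1 = 'g'.
One capturing group, so `findall` returns just the captured substring from each match — 2 in all.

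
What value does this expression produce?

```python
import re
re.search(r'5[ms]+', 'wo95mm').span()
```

(3, 6)

The pattern matches a literal '5'; then one or more of one of [ms].
`re.search` scans for the first position where the pattern succeeds.
The match spans [3:6] → '5mm'.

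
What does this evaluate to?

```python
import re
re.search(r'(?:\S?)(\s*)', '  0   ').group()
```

'  '

This matches optionally a non-whitespace character (non-capturing group); then zero or more of whitespace (captured).
`re.search` scans for the first position where the pattern succeeds.
The match spans [0:2] → '  '.
Captured: group 1 = '  '.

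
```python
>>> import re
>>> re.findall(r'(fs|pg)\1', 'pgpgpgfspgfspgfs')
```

`\1` is not a pattern — it's the concrete string captured by group 1, re-applied verbatim.
Scanning left to right: at [0:4] match 'pgpg', group 1 = 'pg'.
With a single group, `findall` returns only what that group captured — 1 item.

['pg']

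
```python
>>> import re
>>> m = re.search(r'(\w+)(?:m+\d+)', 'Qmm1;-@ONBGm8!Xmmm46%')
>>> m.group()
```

'Qmm1'

The pattern matches one or more of a word character (captured); then one or more of a literal 'm', then one or more of a digit (non-capturing group).
`re.search` tries every starting position until one works.
The match spans [0:4] → 'Qmm1'.
Captured: group 1 = 'Qm'.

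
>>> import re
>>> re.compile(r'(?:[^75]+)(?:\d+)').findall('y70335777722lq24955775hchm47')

['y70335777722', 'lq24955775', 'hchm47']

The pattern matches one or more of any character except [75] (non-capturing group); then one or more of a digit (non-capturing group).
Scanning left to right: at [0:12] → 'y70335777722'; at [12:22] → 'lq24955775'; at [22:28] → 'hchm47'.
With no groups in the pattern, `findall` gives back each whole match — 3 here.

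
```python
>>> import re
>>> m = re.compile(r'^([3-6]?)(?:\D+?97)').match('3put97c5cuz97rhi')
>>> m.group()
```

This matches anchored at the start of the string; then optionally a character in [3-6] (captured); then one or more of a non-digit (lazy), then the literal '97' (non-capturing group).
`match` is anchored at position 0; if the pattern doesn't fit there, it returns None.
The match spans [0:6] → '3put97'.
Captured: group 1 = '3'.

'3put97'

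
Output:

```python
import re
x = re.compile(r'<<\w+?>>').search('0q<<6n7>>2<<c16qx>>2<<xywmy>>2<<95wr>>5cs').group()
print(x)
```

<<6n7>>

Unlike `match`, `search` isn't anchored — it looks for the pattern anywhere in the string.
The match spans [2:9] → '<<6n7>>'.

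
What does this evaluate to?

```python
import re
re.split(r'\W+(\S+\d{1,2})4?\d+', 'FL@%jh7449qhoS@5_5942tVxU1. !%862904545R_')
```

The group in the pattern means `split` returns the separators' captures alongside the pieces.

['FL', 'jh7449qhoS@5_594', 'tVxU1', '86290454', 'R_']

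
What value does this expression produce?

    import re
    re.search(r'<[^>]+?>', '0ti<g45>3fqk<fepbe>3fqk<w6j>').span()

(3, 8)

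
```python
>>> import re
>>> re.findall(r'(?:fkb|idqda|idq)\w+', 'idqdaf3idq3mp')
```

Since nothing is captured, `findall` lists the 1 matched substring directly.

['idqdaf3idq3mp']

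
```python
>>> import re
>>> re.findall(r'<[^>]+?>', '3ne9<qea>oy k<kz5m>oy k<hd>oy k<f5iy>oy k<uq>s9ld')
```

['<qea>', '<kz5m>', '<hd>', '<f5iy>', '<uq>']

With no groups in the pattern, `findall` gives back each whole match — 5 here.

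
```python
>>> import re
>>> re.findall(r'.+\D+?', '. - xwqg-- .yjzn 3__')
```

This matches one or more of any character; then one or more of a non-digit (lazy).
Matches: at [0:20] → '. - xwqg-- .yjzn 3__'.
With no groups in the pattern, `findall` gives back each whole match — 1 here.

['. - xwqg-- .yjzn 3__']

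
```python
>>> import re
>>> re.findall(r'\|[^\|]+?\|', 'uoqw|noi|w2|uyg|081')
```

['|noi|', '|uyg|']

Scanning left to right: at [4:9] → '|noi|'; at [11:16] → '|uyg|'.
Since nothing is captured, `findall` lists the 2 matched substrings directly.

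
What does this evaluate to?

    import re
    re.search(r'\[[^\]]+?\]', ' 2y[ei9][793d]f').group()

'[ei9]'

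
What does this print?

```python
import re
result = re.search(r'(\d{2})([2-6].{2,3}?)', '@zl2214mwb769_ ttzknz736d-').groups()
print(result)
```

('21', '4mw')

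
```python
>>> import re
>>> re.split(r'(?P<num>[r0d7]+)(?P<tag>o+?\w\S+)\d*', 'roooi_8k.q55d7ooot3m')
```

`re.split` interleaves the captured-group text with the surrounding fragments.

['', 'r', 'oooi_8k.q55d7ooot3m', '']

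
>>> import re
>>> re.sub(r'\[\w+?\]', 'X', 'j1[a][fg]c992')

Each match is replaced by 'X'.

'j1XXc992'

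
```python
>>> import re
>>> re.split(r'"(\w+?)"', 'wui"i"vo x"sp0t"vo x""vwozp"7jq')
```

['wui', 'i', 'vo x', 'sp0t', 'vo x"', 'vwozp', '7jq']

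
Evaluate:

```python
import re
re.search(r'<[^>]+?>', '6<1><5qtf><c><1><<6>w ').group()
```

The match spans [1:4] → '<1>'.

'<1>'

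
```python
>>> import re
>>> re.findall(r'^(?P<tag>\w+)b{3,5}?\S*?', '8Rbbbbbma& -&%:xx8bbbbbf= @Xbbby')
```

['8Rbb']

Pattern: anchored at the start of the string; then one or more of a word character (captured as 'tag'); then 3 to 5 of the literal 'b' (lazy), then zero or more of a non-whitespace character (lazy).
Matches: at [0:7] match '8Rbbbbb', group 1 = '8Rbb'.
One capturing group, so `findall` returns just the captured substring from the one match — 1 in all.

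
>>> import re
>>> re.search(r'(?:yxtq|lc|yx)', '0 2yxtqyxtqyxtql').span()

Alternation isn't longest-match — the leftmost alternative that fits at this position is chosen.
Unlike `match`, `search` isn't anchored — it looks for the pattern anywhere in the string.
The match spans [3:7] → 'yxtq'.

(3, 7)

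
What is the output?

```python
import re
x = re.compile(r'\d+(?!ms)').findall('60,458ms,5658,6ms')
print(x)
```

['60', '45', '5658']

The negative lookaround is zero-width — it rules out positions where the adjacent text would match, without consuming anything.
Matches: at [0:2] → '60'; at [3:5] → '45'; at [9:13] → '5658'.
With no groups in the pattern, `findall` gives back each whole match — 3 here.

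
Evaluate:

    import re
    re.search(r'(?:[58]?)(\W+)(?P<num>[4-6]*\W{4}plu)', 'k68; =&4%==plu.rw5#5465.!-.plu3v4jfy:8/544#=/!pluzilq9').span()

(17, 30)

Pattern: optionally one of [58] (non-capturing group); then one or more of a non-word character (captured); then zero or more of a character in [4-6], then exactly 4 of a non-word character, then the literal 'plu' (captured as 'num').
`re.search` tries every starting position until one works.
The match spans [17:30] → '5#5465.!-.plu'.
Captured: group 1 = '#', group 2 = '5465.!-.plu'.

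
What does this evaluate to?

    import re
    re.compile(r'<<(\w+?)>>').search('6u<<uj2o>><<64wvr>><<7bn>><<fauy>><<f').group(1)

`re.search` tries every starting position until one works.
The match spans [2:10] → '<<uj2o>>'.
Captured: group 1 = 'uj2o'.

'uj2o'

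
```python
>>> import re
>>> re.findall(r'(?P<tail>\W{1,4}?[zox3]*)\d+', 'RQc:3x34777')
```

[':3x3']

One capturing group, so `findall` returns just the captured substring from the one match — 1 in all.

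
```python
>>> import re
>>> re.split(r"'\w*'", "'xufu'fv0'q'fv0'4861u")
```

['', 'fv0', "fv0'4861u"]

Matches to split on: at [0:6] → "'xufu'"; at [9:12] → "'q'".
Each match becomes a cut point; 3 segments remain.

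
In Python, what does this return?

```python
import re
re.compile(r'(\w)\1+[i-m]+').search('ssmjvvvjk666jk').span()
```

(0, 4)

After group 1 captures some text, `\1` only succeeds where that same text appears again.
The match spans [0:4] → 'ssmj'.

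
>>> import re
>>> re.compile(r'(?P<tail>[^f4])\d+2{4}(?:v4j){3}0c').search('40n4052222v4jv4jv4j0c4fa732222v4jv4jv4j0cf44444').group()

The match spans [2:21] → 'n4052222v4jv4jv4j0c'.

'n4052222v4jv4jv4j0c'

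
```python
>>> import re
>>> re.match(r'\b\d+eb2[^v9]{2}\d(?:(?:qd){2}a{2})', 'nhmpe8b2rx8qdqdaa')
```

None

The pattern matches a word boundary (`\b`, zero-width); then one or more of a digit, then the literal 'eb2'; then exactly 2 of any character except [v9], then a digit; then the literal 'qd' repeated 2 times, then exactly 2 of the literal 'a' (non-capturing group).
`re.match` won't scan ahead — the pattern has to work from the very first character.
Here the string doesn't start with a match, so the call returns None.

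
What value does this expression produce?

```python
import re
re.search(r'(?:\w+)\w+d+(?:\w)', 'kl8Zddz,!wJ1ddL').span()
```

(0, 7)

The match spans [0:7] → 'kl8Zddz'.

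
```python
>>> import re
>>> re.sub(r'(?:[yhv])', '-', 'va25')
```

This matches one of [yhv] (non-capturing group).
Matches: at [0:1] → 'v'.
Each match is replaced by '-'.

'-a25'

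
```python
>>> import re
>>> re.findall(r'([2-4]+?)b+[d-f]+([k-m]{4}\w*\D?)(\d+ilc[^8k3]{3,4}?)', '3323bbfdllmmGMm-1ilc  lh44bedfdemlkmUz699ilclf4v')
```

This matches one or more of a character in [2-4] (lazy) (captured); then one or more of a literal 'b', then one or more of a character in [d-f]; then exactly 4 of a character in [k-m], then zero or more of a word character, then optionally a non-digit (captured); then one or more of a digit, then the literal 'ilc', then 3 to 4 of any character except [8k3] (lazy) (captured).
The `?` after the quantifier makes it lazy — it takes as little as possible before letting the rest of the pattern try.
Matches: at [0:23] match '3323bbfdllmmGMm-1ilc  l', groups = ('3323', 'llmmGMm-', '1ilc  l'); at [24:47] match '44bedfdemlkmUz699ilclf4', groups = ('44', 'mlkmUz69', '9ilclf4').
With 3 capturing groups, `findall` returns a 3-tuple per match.

[('3323', 'llmmGMm-', '1ilc  l'), ('44', 'mlkmUz69', '9ilclf4')]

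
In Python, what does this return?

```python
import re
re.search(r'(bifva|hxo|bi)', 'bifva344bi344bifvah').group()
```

'bifva'

The regex engine tests alternatives in the order written; an earlier branch that matches wins even if a later one would match more.
The match spans [0:5] → 'bifva'.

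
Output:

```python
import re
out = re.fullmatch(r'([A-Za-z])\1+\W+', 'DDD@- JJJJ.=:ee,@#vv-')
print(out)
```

None

The backreference `\1` re-matches whatever the first group consumed, character for character.
For `fullmatch`, every character of the input must be accounted for by the pattern.
Here the pattern can't cover the whole string, so the call returns None.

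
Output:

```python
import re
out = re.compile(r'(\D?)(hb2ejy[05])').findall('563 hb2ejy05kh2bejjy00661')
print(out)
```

The pattern matches optionally a non-digit (captured); then the literal 'hb2', then the literal 'ejy', then one of [05] (captured).
Walking the string: at [3:11] match ' hb2ejy0', groups = (' ', 'hb2ejy0').
Multiple groups make `findall` return tuples — one 2-tuple for the one match.

[(' ', 'hb2ejy0')]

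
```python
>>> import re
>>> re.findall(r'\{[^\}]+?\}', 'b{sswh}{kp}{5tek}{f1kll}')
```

['{sswh}', '{kp}', '{5tek}', '{f1kll}']

`findall` yields the raw match text (4 of them) because the pattern has no groups.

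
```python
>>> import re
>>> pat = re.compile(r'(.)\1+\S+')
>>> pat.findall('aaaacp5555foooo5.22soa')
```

['a']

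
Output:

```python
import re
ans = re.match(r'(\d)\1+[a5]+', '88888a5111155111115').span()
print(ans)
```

(0, 7)

`match` is anchored at position 0; if the pattern doesn't fit there, it returns None.
The match spans [0:7] → '88888a5'.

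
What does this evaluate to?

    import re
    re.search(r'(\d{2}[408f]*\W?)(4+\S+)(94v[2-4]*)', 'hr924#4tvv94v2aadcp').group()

Pattern: exactly 2 of a digit, then zero or more of one of [408f], then optionally a non-word character (captured); then one or more of the literal '4', then one or more of a non-whitespace character (captured); then the literal '94v', then zero or more of a character in [2-4] (captured).
`re.search` tries every starting position until one works.
The match spans [2:14] → '924#4tvv94v2'.
Captured: group 1 = '924#', group 2 = '4tvv', group 3 = '94v2'.

'924#4tvv94v2'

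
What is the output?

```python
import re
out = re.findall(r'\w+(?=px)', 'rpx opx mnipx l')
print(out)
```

['r', 'o', 'mni']

The `(?=…)`/`(?<=…)` assertion just peeks at neighbouring text; it doesn't advance the match position.
Matches: at [0:1] → 'r'; at [4:5] → 'o'; at [8:11] → 'mni'.
With no groups in the pattern, `findall` gives back each whole match — 3 here.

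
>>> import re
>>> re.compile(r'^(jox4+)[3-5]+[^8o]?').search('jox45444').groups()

('jox4',)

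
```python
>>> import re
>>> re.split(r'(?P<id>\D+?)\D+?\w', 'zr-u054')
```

The pattern matches one or more of a non-digit (lazy) (captured as 'id'); then one or more of a non-digit (lazy), then a word character.
Matches to split on: at [0:4] → 'zr-u'.
With a capturing group present, the delimiter's captured portion is kept in the result list.

['', 'z', '054']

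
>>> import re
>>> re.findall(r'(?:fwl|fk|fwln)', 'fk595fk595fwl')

['fk', 'fk', 'fwl']

Matches: at [0:2] → 'fk'; at [5:7] → 'fk'; at [10:13] → 'fwl'.
`findall` yields the raw match text (3 of them) because the pattern has no groups.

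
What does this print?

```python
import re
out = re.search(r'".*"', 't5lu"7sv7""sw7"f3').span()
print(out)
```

`re.search` scans for the first position where the pattern succeeds.
The match spans [4:15] → '"7sv7""sw7"'.

(4, 15)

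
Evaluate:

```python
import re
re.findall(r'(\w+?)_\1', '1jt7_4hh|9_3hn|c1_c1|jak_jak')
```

['c1', 'jak']

The backreference `\1` re-matches whatever the first group consumed, character for character.
One capturing group, so `findall` returns just the captured substring from each match — 2 in all.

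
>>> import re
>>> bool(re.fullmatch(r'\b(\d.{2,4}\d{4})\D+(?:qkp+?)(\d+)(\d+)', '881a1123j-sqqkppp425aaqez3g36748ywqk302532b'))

False

`re.fullmatch` requires the pattern to consume the entire string.
Here the string isn't matched end-to-end, so the call returns None, and `bool(None)` is False.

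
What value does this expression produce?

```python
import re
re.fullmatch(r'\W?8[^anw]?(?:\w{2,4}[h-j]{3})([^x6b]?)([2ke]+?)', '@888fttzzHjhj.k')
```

None

This matches optionally a non-word character, then a literal '8', then optionally any character except [anw]; then 2 to 4 of a word character, then exactly 3 of a character in [h-j] (non-capturing group); then optionally any character except [x6b] (captured); then one or more of one of [2ke] (lazy) (captured).
`re.fullmatch` requires the pattern to consume the entire string.
Here the string isn't matched end-to-end, so the call returns None.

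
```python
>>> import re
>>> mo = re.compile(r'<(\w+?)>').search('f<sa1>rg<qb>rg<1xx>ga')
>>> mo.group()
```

`re.search` scans for the first position where the pattern succeeds.
The match spans [1:6] → '<sa1>'.
Captured: group 1 = 'sa1'.

'<sa1>'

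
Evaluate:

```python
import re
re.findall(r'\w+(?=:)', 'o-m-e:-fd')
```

['e']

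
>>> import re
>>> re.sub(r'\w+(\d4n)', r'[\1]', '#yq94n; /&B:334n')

'#[94n]; /&B:[34n]'

The pattern matches one or more of a word character; then a digit, then the literal '4n' (captured).
Matches: at [1:6] → 'yq94n'; at [12:16] → '334n'.
`\1` in the replacement pulls in group 1's text for each match.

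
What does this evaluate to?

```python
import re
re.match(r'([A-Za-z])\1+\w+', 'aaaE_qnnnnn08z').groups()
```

A backreference is literal: `\1` must see the identical characters the first group matched.
`match` is anchored at position 0; if the pattern doesn't fit there, it returns None.
The match spans [0:14] → 'aaaE_qnnnnn08z'.
Captured: group 1 = 'a'.

('a',)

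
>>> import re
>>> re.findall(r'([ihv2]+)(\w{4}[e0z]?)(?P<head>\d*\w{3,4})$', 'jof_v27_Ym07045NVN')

This matches one or more of one of [ihv2] (captured); then exactly 4 of a word character, then optionally one of [e0z] (captured); then zero or more of a digit, then 3 to 4 of a word character (captured as 'head'); then anchored at the end.
Scanning left to right: at [4:18] match 'v27_Ym07045NVN', groups = ('v2', '7_Ym0', '7045NVN').
`findall` packs the 3 group values into a tuple for every match.

[('v2', '7_Ym0', '7045NVN')]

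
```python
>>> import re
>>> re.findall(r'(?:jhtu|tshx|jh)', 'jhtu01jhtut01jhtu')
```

`|` is ordered: at each position the engine commits to the first alternative that works.
Matches: at [0:4] → 'jhtu'; at [6:10] → 'jhtu'; at [13:17] → 'jhtu'.
No capturing groups, so `findall` returns the 3 full match strings.

['jhtu', 'jhtu', 'jhtu']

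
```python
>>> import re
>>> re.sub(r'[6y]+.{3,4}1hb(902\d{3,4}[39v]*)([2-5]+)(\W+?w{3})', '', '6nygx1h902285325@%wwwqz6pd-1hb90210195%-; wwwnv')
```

The pattern matches one or more of one of [6y], then 3 to 4 of any character, then the literal '1hb'; then the literal '902', then 3 to 4 of a digit, then zero or more of one of [39v] (captured); then one or more of a character in [2-5] (captured); then one or more of a non-word character (lazy), then exactly 3 of a literal 'w' (captured).
Every occurrence is swapped for ''.

'6nygx1h902285325@%wwwqznv'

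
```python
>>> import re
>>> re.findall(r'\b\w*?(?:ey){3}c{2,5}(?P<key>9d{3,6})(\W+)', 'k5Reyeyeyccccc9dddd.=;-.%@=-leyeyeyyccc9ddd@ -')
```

[('9dddd', '.=;-.%@=-')]

The pattern matches a word boundary (`\b`, zero-width); then zero or more of a word character (lazy), then the literal 'ey' repeated 3 times, then 2 to 5 of a literal 'c'; then a literal '9', then 3 to 6 of a literal 'd' (captured as 'key'); then one or more of a non-word character (captured).
Walking the string: at [0:28] match 'k5Reyeyeyccccc9dddd.=;-.%@=-', groups = ('9dddd', '.=;-.%@=-').
With 2 capturing groups, `findall` returns a 2-tuple per match.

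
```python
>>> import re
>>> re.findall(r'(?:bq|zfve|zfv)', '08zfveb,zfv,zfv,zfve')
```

['zfve', 'zfv', 'zfv', 'zfve']

Alternation tries branches left to right and keeps the first one that lets the overall match succeed at that position.
Since nothing is captured, `findall` lists the 4 matched substrings directly.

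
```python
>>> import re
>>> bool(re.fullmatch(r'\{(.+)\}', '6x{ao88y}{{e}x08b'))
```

`fullmatch` succeeds only if the pattern covers the string from start to end.
Here the string isn't matched end-to-end, so the call returns None, and `bool(None)` is False.

False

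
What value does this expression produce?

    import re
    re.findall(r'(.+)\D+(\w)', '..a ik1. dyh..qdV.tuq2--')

[('..a ik1. dyh..qdV.tu', '2')]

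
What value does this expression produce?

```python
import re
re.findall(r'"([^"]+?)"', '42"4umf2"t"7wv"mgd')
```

['4umf2', '7wv']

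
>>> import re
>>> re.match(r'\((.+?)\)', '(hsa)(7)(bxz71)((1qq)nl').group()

'(hsa)'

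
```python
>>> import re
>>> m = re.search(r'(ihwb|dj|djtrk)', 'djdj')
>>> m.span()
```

(0, 2)

Unlike `match`, `search` isn't anchored — it looks for the pattern anywhere in the string.
The match spans [0:2] → 'dj'.
Captured: group 1 = 'dj'.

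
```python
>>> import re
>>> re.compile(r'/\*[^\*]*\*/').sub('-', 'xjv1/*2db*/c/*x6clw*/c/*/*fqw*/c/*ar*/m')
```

`sub` substitutes '-' at each match site.

'xjv1-c-c/*-c-m'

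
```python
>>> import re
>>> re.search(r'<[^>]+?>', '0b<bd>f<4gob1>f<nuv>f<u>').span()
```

`search` walks the string left to right and returns the first match it finds.
The match spans [2:6] → '<bd>'.

(2, 6)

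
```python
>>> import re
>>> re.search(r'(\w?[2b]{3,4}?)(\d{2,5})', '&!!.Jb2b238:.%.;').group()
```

The pattern matches optionally a word character, then 3 to 4 of one of [2b] (lazy) (captured); then 2 to 5 of a digit (captured).
The match spans [4:11] → 'Jb2b238'.

'Jb2b238'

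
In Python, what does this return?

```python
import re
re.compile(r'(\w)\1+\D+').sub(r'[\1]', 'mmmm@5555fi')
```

'[m][5]'

The backreference `\1` re-matches whatever the first group consumed, character for character.
Matches: at [0:5] → 'mmmm@'; at [5:11] → '5555fi'.
`\1` in the replacement pulls in group 1's text for each match.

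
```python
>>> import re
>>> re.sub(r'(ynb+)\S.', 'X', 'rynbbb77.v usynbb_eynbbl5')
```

'rX.v usXX'

The pattern matches the literal 'yn', then one or more of the literal 'b' (captured); then a non-whitespace character, then any character.
Matches: at [1:8] → 'ynbbb77'; at [13:19] → 'ynbb_e'; at [19:25] → 'ynbbl5'.
Each match is replaced by 'X'.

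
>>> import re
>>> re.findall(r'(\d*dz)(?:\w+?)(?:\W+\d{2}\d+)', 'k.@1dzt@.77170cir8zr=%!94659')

The pattern matches zero or more of a digit, then the literal 'dz' (captured); then one or more of a word character (lazy) (non-capturing group); then one or more of a non-word character, then exactly 2 of a digit, then one or more of a digit (non-capturing group).
`findall` collects group 1 from the one match (1 total).

['1dz']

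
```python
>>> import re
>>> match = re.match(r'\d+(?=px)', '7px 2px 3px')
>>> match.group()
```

The lookaround is zero-width — it requires the adjacent text to match without consuming it, so the asserted text isn't part of the match.
`re.match` only tries the pattern at the start of the string.
The match spans [0:1] → '7'.

'7'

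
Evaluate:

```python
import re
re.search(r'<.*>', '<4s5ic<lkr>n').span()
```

(0, 11)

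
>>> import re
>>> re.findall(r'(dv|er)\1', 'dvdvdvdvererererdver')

['dv', 'dv', 'er', 'er']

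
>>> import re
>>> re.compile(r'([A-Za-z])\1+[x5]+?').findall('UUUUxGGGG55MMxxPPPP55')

The backreference `\1` re-matches whatever the first group consumed, character for character.
Scanning left to right: at [0:5] match 'UUUUx', group 1 = 'U'; at [5:10] match 'GGGG5', group 1 = 'G'; at [11:14] match 'MMx', group 1 = 'M'; at [15:20] match 'PPPP5', group 1 = 'P'.
Because there's exactly one group, `findall` drops the full match and keeps group 1 from each hit.

['U', 'G', 'M', 'P']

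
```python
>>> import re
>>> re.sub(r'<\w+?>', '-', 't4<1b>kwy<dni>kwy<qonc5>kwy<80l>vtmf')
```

't4-kwy-kwy-kwy-vtmf'

Matches: at [2:6] → '<1b>'; at [9:14] → '<dni>'; at [17:24] → '<qonc5>'; at [27:32] → '<80l>'.
Each match is replaced by '-'.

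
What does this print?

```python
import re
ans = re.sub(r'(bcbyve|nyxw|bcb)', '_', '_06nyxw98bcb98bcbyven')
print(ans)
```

_06_98_98_n

`|` is ordered: at each position the engine commits to the first alternative that works.
Each match is replaced by '_'.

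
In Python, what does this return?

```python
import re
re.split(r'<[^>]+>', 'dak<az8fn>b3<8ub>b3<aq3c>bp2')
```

['dak', 'b3', 'b3', 'bp2']

Splitting on the pattern gives 4 pieces.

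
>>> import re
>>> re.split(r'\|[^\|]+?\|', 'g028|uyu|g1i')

Matches to split on: at [4:9] → '|uyu|'.
Splitting on the pattern gives 2 pieces.

['g028', 'g1i']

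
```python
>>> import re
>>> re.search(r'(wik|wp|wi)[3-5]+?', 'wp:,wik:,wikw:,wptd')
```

None

Here the pattern never matches, so the call returns None.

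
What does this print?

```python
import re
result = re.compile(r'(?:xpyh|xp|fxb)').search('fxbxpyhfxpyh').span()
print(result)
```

`re.search` scans for the first position where the pattern succeeds.
The match spans [0:3] → 'fxb'.

(0, 3)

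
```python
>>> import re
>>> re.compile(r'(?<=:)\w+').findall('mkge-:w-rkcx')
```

['w']

The `(?=…)`/`(?<=…)` assertion just peeks at neighbouring text; it doesn't advance the match position.
Matches: at [6:7] → 'w'.
Since nothing is captured, `findall` lists the 1 matched substring directly.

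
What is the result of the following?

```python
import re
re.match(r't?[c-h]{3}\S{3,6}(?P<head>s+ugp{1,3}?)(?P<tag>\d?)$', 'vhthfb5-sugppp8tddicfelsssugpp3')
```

This matches optionally the literal 't', then exactly 3 of a character in [c-h], then 3 to 6 of a non-whitespace character; then one or more of the literal 's', then the literal 'ug', then 1 to 3 of the literal 'p' (lazy) (captured as 'head'); then optionally a digit (captured as 'tag'); then anchored at the end.
`re.match` only tries the pattern at the start of the string.
Here position 0 doesn't satisfy it, so the call returns None.

None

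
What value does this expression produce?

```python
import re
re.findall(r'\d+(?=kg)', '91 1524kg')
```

['1524']

The positive lookaround only admits positions where the adjacent text matches; those characters stay outside the span.
Walking the string: at [3:7] → '1524'.
With no groups in the pattern, `findall` gives back each whole match — 1 here.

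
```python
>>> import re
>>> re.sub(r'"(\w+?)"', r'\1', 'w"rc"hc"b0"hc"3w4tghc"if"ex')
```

'wrchcb0hc3w4tghcif"ex'

The replacement refers to a captured group, so each match is rewritten using its own captured text.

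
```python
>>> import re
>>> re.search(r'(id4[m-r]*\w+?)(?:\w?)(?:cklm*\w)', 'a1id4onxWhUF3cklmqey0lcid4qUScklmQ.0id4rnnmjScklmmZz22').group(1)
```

This matches the literal 'id4', then zero or more of a character in [m-r], then one or more of a word character (lazy) (captured); then optionally a word character (non-capturing group); then the literal 'ckl', then zero or more of a literal 'm', then a word character (non-capturing group).
A `+?`/`*?`/`{m,n}?` starts at its minimum and grows only as far as needed for what follows to match.
`re.search` tries every starting position until one works.
The match spans [2:18] → 'id4onxWhUF3cklmq'.
Captured: group 1 = 'id4onxWhUF'.

'id4onxWhUF'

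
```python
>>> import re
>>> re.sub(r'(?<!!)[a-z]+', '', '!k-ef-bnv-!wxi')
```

'!k---!w'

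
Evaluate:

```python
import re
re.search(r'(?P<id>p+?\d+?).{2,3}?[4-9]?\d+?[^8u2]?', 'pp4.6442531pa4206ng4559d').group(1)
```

This matches one or more of the literal 'p' (lazy), then one or more of a digit (lazy) (captured as 'id'); then 2 to 3 of any character (lazy), then optionally a character in [4-9]; then one or more of a digit (lazy), then optionally any character except [8u2].
A `+?`/`*?`/`{m,n}?` starts at its minimum and grows only as far as needed for what follows to match.
`re.search` scans for the first position where the pattern succeeds.
The match spans [0:7] → 'pp4.644'.
Captured: group 1 = 'pp4'.

'pp4'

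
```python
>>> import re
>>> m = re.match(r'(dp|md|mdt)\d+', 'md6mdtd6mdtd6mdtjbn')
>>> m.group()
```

'md6'

`re.match` only tries the pattern at the start of the string.
The match spans [0:3] → 'md6'.
Captured: group 1 = 'md'.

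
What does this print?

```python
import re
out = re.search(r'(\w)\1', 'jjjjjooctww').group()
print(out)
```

jj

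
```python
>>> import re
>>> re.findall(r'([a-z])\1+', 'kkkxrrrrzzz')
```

The backreference `\1` re-matches whatever the first group consumed, character for character.
One capturing group, so `findall` returns just the captured substring from each match — 3 in all.

['k', 'r', 'z']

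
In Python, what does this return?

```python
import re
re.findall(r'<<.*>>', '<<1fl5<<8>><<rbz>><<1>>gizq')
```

['<<1fl5<<8>><<rbz>><<1>>']

Scanning left to right: at [0:23] → '<<1fl5<<8>><<rbz>><<1>>'.
`findall` yields the raw match text (1 of them) because the pattern has no groups.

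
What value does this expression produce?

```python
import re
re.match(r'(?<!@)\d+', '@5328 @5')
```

None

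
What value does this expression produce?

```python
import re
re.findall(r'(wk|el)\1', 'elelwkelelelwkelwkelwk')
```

['el', 'el']

After group 1 captures some text, `\1` only succeeds where that same text appears again.
Walking the string: at [0:4] match 'elel', group 1 = 'el'; at [6:10] match 'elel', group 1 = 'el'.
Because there's exactly one group, `findall` drops the full match and keeps group 1 from each hit.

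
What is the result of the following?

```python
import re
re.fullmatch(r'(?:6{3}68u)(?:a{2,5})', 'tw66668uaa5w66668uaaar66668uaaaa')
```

Pattern: exactly 3 of the literal '6', then the literal '68u' (non-capturing group); then 2 to 5 of a literal 'a' (non-capturing group).
`re.fullmatch` is like wrapping the pattern in `^…$` (in single-line mode).
Here there's no way to consume every character, so the call returns None.

None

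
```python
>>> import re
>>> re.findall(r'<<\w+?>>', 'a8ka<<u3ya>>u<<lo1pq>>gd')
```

['<<u3ya>>', '<<lo1pq>>']

`findall` yields the raw match text (2 of them) because the pattern has no groups.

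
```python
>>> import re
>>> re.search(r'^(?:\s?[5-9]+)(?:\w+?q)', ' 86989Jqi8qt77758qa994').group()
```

The pattern matches anchored at the start of the string; then optionally whitespace, then one or more of a character in [5-9] (non-capturing group); then one or more of a word character (lazy), then a literal 'q' (non-capturing group).
Because the quantifier is non-greedy, it stops expanding at the earliest point where the rest of the pattern can succeed.
Unlike `match`, `search` isn't anchored — it looks for the pattern anywhere in the string.
The match spans [0:8] → ' 86989Jq'.

' 86989Jq'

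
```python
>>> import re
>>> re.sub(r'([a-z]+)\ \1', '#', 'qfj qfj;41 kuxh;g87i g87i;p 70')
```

'#;41 kuxh;g87i g87i;p 70'

The backreference `\1` re-matches whatever the first group consumed, character for character.
`sub` substitutes '#' at each match site.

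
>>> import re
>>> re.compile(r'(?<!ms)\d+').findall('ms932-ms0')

Because the assertion is negative and zero-width, positions next to the forbidden text are skipped.
No capturing groups, so `findall` returns the 1 full match string.

['32']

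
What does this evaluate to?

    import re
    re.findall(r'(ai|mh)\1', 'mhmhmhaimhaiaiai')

['mh', 'ai']

After group 1 captures some text, `\1` only succeeds where that same text appears again.
Scanning left to right: at [0:4] match 'mhmh', group 1 = 'mh'; at [10:14] match 'aiai', group 1 = 'ai'.
`findall` collects group 1 from each match (2 total).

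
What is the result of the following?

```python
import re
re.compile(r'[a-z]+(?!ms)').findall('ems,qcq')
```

['ems', 'qcq']

The negative lookahead/lookbehind blocks any match where the forbidden context is present.
Matches: at [0:3] → 'ems'; at [4:7] → 'qcq'.
With no groups in the pattern, `findall` gives back each whole match — 2 here.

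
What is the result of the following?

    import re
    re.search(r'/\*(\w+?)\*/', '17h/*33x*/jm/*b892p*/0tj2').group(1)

'33x'

The match spans [3:10] → '/*33x*/'.
Captured: group 1 = '33x'.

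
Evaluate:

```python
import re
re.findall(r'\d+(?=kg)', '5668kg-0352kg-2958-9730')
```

Lookahead/lookbehind check context without consuming it, so the matched span excludes the asserted characters.
Matches: at [0:4] → '5668'; at [7:11] → '0352'.
Since nothing is captured, `findall` lists the 2 matched substrings directly.

['5668', '0352']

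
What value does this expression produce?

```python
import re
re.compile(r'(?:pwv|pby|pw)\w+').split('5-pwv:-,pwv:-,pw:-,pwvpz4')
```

['5-', ':-,', ':-,pw:-,', '']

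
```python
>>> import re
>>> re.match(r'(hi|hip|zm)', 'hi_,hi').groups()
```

With `match`, the pattern is implicitly anchored at the beginning.
The match spans [0:2] → 'hi'.
Captured: group 1 = 'hi'.

('hi',)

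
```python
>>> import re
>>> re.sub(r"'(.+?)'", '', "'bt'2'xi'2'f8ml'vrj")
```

'22vrj'

A non-greedy quantifier consumes as few characters as it can — just enough that the remainder of the pattern still matches from where it stops; whatever follows it matches normally.
Matches: at [0:4] → "'bt'"; at [5:9] → "'xi'"; at [10:16] → "'f8ml'".
Every occurrence is swapped for ''.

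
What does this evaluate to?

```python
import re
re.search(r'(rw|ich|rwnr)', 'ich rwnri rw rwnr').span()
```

`re.search` scans for the first position where the pattern succeeds.
The match spans [0:3] → 'ich'.
Captured: group 1 = 'ich'.

(0, 3)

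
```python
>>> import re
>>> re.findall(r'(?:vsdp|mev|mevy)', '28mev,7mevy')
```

['mev', 'mev']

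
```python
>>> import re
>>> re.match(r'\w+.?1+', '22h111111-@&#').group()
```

'22h111111'

The pattern matches one or more of a word character, then optionally any character; then one or more of a literal '1'.
`match` is anchored at position 0; if the pattern doesn't fit there, it returns None.
The match spans [0:9] → '22h111111'.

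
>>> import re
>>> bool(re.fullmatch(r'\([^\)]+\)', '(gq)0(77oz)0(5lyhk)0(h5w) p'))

`re.fullmatch` requires the pattern to consume the entire string.
Here the string isn't matched end-to-end, so the call returns None, and `bool(None)` is False.

False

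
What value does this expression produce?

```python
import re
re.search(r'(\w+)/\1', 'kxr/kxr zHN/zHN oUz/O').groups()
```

After group 1 captures some text, `\1` only succeeds where that same text appears again.
`re.search` tries every starting position until one works.
The match spans [0:7] → 'kxr/kxr'.
Captured: group 1 = 'kxr'.

('kxr',)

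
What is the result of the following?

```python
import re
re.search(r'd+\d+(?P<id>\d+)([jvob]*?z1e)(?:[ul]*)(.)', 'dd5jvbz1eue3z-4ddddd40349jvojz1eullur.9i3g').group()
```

This matches one or more of the literal 'd', then one or more of a digit; then one or more of a digit (captured as 'id'); then zero or more of one of [jvob] (lazy), then the literal 'z1e' (captured); then zero or more of one of [ul] (non-capturing group); then any character (captured).
Unlike `match`, `search` isn't anchored — it looks for the pattern anywhere in the string.
The match spans [15:37] → 'ddddd40349jvojz1eullur'.
Captured: group 1 = '9', group 2 = 'jvojz1e', group 3 = 'r'.

'ddddd40349jvojz1eullur'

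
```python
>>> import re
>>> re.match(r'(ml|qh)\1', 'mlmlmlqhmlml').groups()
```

The match spans [0:4] → 'mlml'.
Captured: group 1 = 'ml'.

('ml',)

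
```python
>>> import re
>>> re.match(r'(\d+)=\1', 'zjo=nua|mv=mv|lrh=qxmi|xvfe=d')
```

None

A backreference is literal: `\1` must see the identical characters the first group matched.
`re.match` won't scan ahead — the pattern has to work from the very first character.
Here position 0 doesn't satisfy it, so the call returns None.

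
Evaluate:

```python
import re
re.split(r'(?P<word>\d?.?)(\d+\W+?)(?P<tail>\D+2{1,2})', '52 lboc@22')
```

['', '5', '2 ', 'lboc@22', '']

The pattern matches optionally a digit, then optionally any character (captured as 'word'); then one or more of a digit, then one or more of a non-word character (lazy) (captured); then one or more of a non-digit, then 1 to 2 of a literal '2' (captured as 'tail').
Matches to split on: at [0:10] → '52 lboc@22'.
The group in the pattern means `split` returns the separators' captures alongside the pieces.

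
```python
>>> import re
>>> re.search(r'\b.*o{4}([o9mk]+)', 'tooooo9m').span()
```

(0, 8)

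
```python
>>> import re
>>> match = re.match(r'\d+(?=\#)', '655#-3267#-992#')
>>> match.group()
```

'655'

`re.match` only tries the pattern at the start of the string.
The match spans [0:3] → '655'.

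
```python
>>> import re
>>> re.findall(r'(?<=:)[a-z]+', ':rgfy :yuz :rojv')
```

['rgfy', 'yuz', 'rojv']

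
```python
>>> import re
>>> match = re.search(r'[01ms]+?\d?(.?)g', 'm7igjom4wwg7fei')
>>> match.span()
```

The pattern matches one or more of one of [01ms] (lazy), then optionally a digit; then optionally any character (captured); then a literal 'g'.
`search` walks the string left to right and returns the first match it finds.
The match spans [0:4] → 'm7ig'.
Captured: group 1 = 'i'.

(0, 4)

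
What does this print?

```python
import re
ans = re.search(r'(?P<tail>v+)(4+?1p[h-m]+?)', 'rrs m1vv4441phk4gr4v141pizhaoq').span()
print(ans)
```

With the lazy modifier that quantifier settles for the fewest repetitions that let the rest of the pattern succeed (the atoms after it are unaffected and can still be greedy).
The match spans [6:14] → 'vv4441ph'.

(6, 14)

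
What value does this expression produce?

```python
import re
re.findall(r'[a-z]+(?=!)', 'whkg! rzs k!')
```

['whkg', 'k']

The `(?=…)`/`(?<=…)` assertion just peeks at neighbouring text; it doesn't advance the match position.
Scanning left to right: at [0:4] → 'whkg'; at [10:11] → 'k'.
Since nothing is captured, `findall` lists the 2 matched substrings directly.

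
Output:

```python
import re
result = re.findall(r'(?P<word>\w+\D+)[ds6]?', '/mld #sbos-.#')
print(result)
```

This matches one or more of a word character, then one or more of a non-digit (captured as 'word'); then optionally one of [ds6].
Scanning left to right: at [1:13] match 'mld #sbos-.#', group 1 = 'mld #sbos-.#'.
Because there's exactly one group, `findall` drops the full match and keeps group 1 from the one hit.

['mld #sbos-.#']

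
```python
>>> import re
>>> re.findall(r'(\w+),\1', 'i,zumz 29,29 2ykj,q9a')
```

['29']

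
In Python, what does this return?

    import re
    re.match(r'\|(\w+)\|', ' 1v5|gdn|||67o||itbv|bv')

None

`re.match` won't scan ahead — the pattern has to work from the very first character.
Here position 0 doesn't satisfy it, so the call returns None.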